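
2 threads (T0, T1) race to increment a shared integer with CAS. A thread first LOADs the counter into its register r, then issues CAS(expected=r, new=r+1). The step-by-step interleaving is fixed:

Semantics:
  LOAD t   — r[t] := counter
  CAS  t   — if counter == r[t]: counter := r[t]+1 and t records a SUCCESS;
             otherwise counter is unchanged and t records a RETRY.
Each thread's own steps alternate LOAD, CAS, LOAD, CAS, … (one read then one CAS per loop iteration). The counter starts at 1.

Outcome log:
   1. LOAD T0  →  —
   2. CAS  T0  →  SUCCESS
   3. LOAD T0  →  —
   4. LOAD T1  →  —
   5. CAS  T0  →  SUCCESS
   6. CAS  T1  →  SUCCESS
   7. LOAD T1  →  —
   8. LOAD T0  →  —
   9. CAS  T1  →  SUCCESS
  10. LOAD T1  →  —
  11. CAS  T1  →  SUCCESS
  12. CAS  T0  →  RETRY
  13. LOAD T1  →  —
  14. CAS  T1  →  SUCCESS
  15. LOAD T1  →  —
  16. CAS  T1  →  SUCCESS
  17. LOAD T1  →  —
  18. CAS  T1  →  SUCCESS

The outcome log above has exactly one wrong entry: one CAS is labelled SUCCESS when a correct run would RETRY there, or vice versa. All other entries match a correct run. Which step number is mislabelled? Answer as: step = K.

step = 6

Correct run:
step 1: T0 LOAD ⇒ load; ctr=1 reg=1
step 2: T0 CAS ⇒ ok; ctr=2 reg=1
step 3: T0 LOAD ⇒ load; ctr=2 reg=2
step 4: T1 LOAD ⇒ load; ctr=2 reg=2
step 5: T0 CAS ⇒ ok; ctr=3 reg=2
step 6: T1 CAS ⇒ retry; ctr=3 reg=2
step 7: T1 LOAD ⇒ load; ctr=3 reg=3
step 8: T0 LOAD ⇒ load; ctr=3 reg=3
step 9: T1 CAS ⇒ ok; ctr=4 reg=3
step 10: T1 LOAD ⇒ load; ctr=4 reg=4
step 11: T1 CAS ⇒ ok; ctr=5 reg=4
step 12: T0 CAS ⇒ retry; ctr=5 reg=3
step 13: T1 LOAD ⇒ load; ctr=5 reg=5
step 14: T1 CAS ⇒ ok; ctr=6 reg=5
step 15: T1 LOAD ⇒ load; ctr=6 reg=6
step 16: T1 CAS ⇒ ok; ctr=7 reg=6
step 17: T1 LOAD ⇒ load; ctr=7 reg=7
step 18: T1 CAS ⇒ ok; ctr=8 reg=7
Flip is step 6.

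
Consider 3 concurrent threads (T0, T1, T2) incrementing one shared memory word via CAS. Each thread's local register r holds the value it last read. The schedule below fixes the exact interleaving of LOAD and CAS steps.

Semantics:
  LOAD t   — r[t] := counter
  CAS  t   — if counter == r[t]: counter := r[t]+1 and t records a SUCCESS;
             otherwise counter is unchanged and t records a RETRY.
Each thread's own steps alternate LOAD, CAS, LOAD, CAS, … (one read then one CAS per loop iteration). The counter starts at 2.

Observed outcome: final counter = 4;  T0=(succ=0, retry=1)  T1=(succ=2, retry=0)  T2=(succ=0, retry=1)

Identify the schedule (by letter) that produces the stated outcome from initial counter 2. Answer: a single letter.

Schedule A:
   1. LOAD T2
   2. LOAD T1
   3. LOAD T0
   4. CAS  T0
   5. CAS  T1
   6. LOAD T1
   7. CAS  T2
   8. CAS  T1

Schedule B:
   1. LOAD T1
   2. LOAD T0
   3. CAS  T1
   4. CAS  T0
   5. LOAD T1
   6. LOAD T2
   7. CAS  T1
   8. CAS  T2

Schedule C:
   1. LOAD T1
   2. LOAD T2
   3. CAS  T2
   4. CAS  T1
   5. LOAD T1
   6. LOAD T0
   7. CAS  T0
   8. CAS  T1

Tracing schedule B:
T1 LOAD — after: cnt=2, r=2 — load
T0 LOAD — after: cnt=2, r=2 — load
T1 CAS — after: cnt=3, r=2 — ok
T0 CAS — after: cnt=3, r=2 — retry
T1 LOAD — after: cnt=3, r=3 — load
T2 LOAD — after: cnt=3, r=3 — load
T1 CAS — after: cnt=4, r=3 — ok
T2 CAS — after: cnt=4, r=3 — retry

B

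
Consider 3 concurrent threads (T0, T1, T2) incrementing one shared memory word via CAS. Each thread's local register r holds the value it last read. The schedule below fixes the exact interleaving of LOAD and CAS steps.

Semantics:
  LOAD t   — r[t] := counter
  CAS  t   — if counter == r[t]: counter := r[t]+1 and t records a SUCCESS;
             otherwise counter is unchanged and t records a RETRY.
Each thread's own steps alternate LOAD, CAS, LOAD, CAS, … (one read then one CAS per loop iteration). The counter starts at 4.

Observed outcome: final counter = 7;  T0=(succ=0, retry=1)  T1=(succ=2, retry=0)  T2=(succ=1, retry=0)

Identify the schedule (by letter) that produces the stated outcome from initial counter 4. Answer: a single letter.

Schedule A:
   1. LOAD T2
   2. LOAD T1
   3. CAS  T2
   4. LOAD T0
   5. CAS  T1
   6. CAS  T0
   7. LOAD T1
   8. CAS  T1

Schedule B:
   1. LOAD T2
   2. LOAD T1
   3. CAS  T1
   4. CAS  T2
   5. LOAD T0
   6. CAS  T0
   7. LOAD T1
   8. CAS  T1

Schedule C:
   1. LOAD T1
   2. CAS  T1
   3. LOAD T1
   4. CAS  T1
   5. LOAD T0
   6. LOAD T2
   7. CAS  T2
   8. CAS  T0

C

Simulating candidate C:
1. LOAD T1 → mem=4 r[T1]=4 [LOAD]
2. CAS T1 → mem=5 r[T1]=4 [OK]
3. LOAD T1 → mem=5 r[T1]=5 [LOAD]
4. CAS T1 → mem=6 r[T1]=5 [OK]
5. LOAD T0 → mem=6 r[T0]=6 [LOAD]
6. LOAD T2 → mem=6 r[T2]=6 [LOAD]
7. CAS T2 → mem=7 r[T2]=6 [OK]
8. CAS T0 → mem=7 r[T0]=6 [RETRY]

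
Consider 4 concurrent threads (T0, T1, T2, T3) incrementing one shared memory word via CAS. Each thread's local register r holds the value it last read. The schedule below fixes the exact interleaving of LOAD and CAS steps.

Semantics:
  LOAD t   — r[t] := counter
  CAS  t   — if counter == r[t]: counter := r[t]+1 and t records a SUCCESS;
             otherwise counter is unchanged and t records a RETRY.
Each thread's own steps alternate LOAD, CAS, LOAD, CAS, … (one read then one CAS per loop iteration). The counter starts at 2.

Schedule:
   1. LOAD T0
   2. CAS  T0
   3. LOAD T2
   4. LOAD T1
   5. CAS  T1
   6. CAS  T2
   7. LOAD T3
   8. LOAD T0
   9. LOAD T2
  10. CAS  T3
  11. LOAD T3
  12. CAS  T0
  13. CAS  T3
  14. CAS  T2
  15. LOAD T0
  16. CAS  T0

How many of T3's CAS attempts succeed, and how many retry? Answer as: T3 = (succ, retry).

T3 = (2, 0)

[1] T0.load  rd  (counter 2, T0.r 2)
[2] T0.cas  hit  (counter 3, T0.r 2)
[3] T2.load  rd  (counter 3, T2.r 3)
[4] T1.load  rd  (counter 3, T1.r 3)
[5] T1.cas  hit  (counter 4, T1.r 3)
[6] T2.cas  miss  (counter 4, T2.r 3)
[7] T3.load  rd  (counter 4, T3.r 4)
[8] T0.load  rd  (counter 4, T0.r 4)
[9] T2.load  rd  (counter 4, T2.r 4)
[10] T3.cas  hit  (counter 5, T3.r 4)
[11] T3.load  rd  (counter 5, T3.r 5)
[12] T0.cas  miss  (counter 5, T0.r 4)
[13] T3.cas  hit  (counter 6, T3.r 5)
[14] T2.cas  miss  (counter 6, T2.r 4)
[15] T0.load  rd  (counter 6, T0.r 6)
[16] T0.cas  hit  (counter 7, T0.r 6)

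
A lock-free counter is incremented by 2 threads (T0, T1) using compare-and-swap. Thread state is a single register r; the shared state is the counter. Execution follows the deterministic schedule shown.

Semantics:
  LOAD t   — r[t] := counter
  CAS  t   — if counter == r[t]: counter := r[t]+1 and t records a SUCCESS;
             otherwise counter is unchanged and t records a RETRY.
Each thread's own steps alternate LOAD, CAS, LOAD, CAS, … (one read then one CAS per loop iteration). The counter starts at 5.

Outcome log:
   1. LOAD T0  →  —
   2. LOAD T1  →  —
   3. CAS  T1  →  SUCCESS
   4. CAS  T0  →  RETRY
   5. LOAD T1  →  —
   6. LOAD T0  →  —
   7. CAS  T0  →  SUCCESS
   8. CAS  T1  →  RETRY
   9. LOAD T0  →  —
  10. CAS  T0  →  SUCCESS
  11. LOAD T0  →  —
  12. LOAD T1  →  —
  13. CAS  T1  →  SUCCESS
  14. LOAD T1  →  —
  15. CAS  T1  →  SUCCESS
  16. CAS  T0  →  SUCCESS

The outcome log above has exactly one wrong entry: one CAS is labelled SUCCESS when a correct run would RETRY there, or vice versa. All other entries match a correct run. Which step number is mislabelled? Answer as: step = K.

step = 16

Re-executing:
   1) LOAD T0:  M=5  r_T0=5
   2) LOAD T1:  M=5  r_T1=5
   3) CAS  T1:  M=6  r_T1=5 ✓
   4) CAS  T0:  M=6  r_T0=5 ✗
   5) LOAD T1:  M=6  r_T1=6
   6) LOAD T0:  M=6  r_T0=6
   7) CAS  T0:  M=7  r_T0=6 ✓
   8) CAS  T1:  M=7  r_T1=6 ✗
   9) LOAD T0:  M=7  r_T0=7
  10) CAS  T0:  M=8  r_T0=7 ✓
  11) LOAD T0:  M=8  r_T0=8
  12) LOAD T1:  M=8  r_T1=8
  13) CAS  T1:  M=9  r_T1=8 ✓
  14) LOAD T1:  M=9  r_T1=9
  15) CAS  T1:  M=10  r_T1=9 ✓
  16) CAS  T0:  M=10  r_T0=8 ✗
Mismatch at 16.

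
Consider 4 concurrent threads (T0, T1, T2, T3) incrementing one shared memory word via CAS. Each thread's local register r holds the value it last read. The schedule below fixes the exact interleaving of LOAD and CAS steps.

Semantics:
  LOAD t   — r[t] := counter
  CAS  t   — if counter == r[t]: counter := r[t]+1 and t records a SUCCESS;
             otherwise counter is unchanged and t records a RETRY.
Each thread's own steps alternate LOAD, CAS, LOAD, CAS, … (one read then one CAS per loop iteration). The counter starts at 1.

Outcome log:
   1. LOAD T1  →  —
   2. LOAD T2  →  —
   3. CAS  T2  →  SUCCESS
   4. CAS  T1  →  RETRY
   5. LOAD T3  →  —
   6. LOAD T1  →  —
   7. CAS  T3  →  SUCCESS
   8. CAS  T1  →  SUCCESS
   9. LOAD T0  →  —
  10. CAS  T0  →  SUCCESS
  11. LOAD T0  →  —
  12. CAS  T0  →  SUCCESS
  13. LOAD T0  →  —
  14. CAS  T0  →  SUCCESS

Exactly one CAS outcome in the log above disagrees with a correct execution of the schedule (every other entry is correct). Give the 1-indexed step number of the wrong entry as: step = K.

Correct run:
1. LOAD T1 → mem=1 r[T1]=1 [LOAD]
2. LOAD T2 → mem=1 r[T2]=1 [LOAD]
3. CAS T2 → mem=2 r[T2]=1 [OK]
4. CAS T1 → mem=2 r[T1]=1 [RETRY]
5. LOAD T3 → mem=2 r[T3]=2 [LOAD]
6. LOAD T1 → mem=2 r[T1]=2 [LOAD]
7. CAS T3 → mem=3 r[T3]=2 [OK]
8. CAS T1 → mem=3 r[T1]=2 [RETRY]
9. LOAD T0 → mem=3 r[T0]=3 [LOAD]
10. CAS T0 → mem=4 r[T0]=3 [OK]
11. LOAD T0 → mem=4 r[T0]=4 [LOAD]
12. CAS T0 → mem=5 r[T0]=4 [OK]
13. LOAD T0 → mem=5 r[T0]=5 [LOAD]
14. CAS T0 → mem=6 r[T0]=5 [OK]
Flip is step 8.

step = 8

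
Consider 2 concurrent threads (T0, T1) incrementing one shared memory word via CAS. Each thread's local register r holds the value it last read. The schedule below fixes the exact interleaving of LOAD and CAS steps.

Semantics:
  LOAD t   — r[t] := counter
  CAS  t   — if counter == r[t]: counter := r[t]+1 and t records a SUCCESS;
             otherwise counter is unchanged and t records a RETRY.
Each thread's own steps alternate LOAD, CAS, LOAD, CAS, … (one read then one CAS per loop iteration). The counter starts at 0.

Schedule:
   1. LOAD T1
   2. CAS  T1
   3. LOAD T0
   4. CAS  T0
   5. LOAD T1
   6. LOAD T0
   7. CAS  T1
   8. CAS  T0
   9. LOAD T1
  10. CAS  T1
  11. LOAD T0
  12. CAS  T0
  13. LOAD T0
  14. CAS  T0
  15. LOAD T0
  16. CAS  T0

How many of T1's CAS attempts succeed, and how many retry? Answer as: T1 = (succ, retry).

T1 = (3, 0)

#1 T1 reads 0
#2 T1 CAS(0→1) writes; counter now 1
#3 T0 reads 1
#4 T0 CAS(1→2) writes; counter now 2
#5 T1 reads 2
#6 T0 reads 2
#7 T1 CAS(2→3) writes; counter now 3
#8 T0 CAS(2→3) fails; counter now 3
#9 T1 reads 3
#10 T1 CAS(3→4) writes; counter now 4
#11 T0 reads 4
#12 T0 CAS(4→5) writes; counter now 5
#13 T0 reads 5
#14 T0 CAS(5→6) writes; counter now 6
#15 T0 reads 6
#16 T0 CAS(6→7) writes; counter now 7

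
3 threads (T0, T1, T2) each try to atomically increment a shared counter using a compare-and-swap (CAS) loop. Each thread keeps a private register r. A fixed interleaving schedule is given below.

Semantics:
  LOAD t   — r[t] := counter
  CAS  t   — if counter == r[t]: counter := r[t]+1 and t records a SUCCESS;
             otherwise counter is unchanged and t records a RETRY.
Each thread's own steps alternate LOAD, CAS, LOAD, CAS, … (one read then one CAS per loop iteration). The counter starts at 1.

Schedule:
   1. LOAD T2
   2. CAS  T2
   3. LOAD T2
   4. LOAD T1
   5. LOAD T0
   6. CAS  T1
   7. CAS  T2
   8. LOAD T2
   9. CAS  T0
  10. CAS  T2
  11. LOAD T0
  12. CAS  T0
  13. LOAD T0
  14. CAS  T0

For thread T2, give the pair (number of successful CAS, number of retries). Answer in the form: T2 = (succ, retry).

#1 T2 reads 1
#2 T2 CAS(1→2) writes; counter now 2
#3 T2 reads 2
#4 T1 reads 2
#5 T0 reads 2
#6 T1 CAS(2→3) writes; counter now 3
#7 T2 CAS(2→3) fails; counter now 3
#8 T2 reads 3
#9 T0 CAS(2→3) fails; counter now 3
#10 T2 CAS(3→4) writes; counter now 4
#11 T0 reads 4
#12 T0 CAS(4→5) writes; counter now 5
#13 T0 reads 5
#14 T0 CAS(5→6) writes; counter now 6

T2 = (2, 1)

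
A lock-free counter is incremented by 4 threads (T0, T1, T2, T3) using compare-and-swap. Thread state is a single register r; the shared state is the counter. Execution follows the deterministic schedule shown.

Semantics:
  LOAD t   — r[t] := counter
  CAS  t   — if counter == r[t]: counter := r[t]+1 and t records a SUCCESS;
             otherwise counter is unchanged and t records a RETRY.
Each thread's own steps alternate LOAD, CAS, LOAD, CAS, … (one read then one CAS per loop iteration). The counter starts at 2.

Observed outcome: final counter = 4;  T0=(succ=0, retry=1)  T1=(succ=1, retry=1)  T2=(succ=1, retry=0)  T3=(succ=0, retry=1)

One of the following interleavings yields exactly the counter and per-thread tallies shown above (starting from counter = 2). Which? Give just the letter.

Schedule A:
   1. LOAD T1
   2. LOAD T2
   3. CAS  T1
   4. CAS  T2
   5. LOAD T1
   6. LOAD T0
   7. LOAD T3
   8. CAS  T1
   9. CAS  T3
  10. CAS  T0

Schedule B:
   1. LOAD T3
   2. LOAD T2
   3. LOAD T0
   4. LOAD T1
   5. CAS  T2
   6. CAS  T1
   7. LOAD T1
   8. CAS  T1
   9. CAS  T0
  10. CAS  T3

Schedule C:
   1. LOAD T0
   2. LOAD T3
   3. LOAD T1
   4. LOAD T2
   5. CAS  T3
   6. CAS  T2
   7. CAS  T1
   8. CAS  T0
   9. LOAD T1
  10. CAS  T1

B

Run B:
step 1: T3 LOAD ⇒ load; ctr=2 reg=2
step 2: T2 LOAD ⇒ load; ctr=2 reg=2
step 3: T0 LOAD ⇒ load; ctr=2 reg=2
step 4: T1 LOAD ⇒ load; ctr=2 reg=2
step 5: T2 CAS ⇒ ok; ctr=3 reg=2
step 6: T1 CAS ⇒ retry; ctr=3 reg=2
step 7: T1 LOAD ⇒ load; ctr=3 reg=3
step 8: T1 CAS ⇒ ok; ctr=4 reg=3
step 9: T0 CAS ⇒ retry; ctr=4 reg=2
step 10: T3 CAS ⇒ retry; ctr=4 reg=2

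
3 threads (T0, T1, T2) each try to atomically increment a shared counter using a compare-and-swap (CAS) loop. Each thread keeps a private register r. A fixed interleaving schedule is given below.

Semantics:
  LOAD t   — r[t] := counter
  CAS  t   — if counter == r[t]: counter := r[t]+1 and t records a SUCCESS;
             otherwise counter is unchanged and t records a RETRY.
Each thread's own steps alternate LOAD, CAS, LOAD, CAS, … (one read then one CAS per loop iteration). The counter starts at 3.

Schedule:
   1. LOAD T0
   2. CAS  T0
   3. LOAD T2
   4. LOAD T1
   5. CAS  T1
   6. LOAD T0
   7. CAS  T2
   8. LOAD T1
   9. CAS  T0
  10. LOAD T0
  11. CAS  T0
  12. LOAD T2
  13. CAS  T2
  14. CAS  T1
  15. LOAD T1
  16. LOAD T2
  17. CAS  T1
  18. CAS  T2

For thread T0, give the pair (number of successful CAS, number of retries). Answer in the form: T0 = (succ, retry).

[1] T0.load  rd  (counter 3, T0.r 3)
[2] T0.cas  hit  (counter 4, T0.r 3)
[3] T2.load  rd  (counter 4, T2.r 4)
[4] T1.load  rd  (counter 4, T1.r 4)
[5] T1.cas  hit  (counter 5, T1.r 4)
[6] T0.load  rd  (counter 5, T0.r 5)
[7] T2.cas  miss  (counter 5, T2.r 4)
[8] T1.load  rd  (counter 5, T1.r 5)
[9] T0.cas  hit  (counter 6, T0.r 5)
[10] T0.load  rd  (counter 6, T0.r 6)
[11] T0.cas  hit  (counter 7, T0.r 6)
[12] T2.load  rd  (counter 7, T2.r 7)
[13] T2.cas  hit  (counter 8, T2.r 7)
[14] T1.cas  miss  (counter 8, T1.r 5)
[15] T1.load  rd  (counter 8, T1.r 8)
[16] T2.load  rd  (counter 8, T2.r 8)
[17] T1.cas  hit  (counter 9, T1.r 8)
[18] T2.cas  miss  (counter 9, T2.r 8)

T0 = (3, 0)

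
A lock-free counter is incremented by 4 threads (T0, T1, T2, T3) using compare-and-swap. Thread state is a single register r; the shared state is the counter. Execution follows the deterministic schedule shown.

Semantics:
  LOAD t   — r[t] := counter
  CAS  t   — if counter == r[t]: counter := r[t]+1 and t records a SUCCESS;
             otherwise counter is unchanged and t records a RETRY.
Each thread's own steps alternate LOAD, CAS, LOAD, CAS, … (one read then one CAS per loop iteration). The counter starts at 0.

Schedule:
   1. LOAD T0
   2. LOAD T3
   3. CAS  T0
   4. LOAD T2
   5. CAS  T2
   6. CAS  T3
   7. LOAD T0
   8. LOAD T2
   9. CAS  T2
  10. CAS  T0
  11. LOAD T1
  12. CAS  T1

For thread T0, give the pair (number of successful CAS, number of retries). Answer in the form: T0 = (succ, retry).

T0 = (1, 1)

1. LOAD T0 → mem=0 r[T0]=0 [LOAD]
2. LOAD T3 → mem=0 r[T3]=0 [LOAD]
3. CAS T0 → mem=1 r[T0]=0 [OK]
4. LOAD T2 → mem=1 r[T2]=1 [LOAD]
5. CAS T2 → mem=2 r[T2]=1 [OK]
6. CAS T3 → mem=2 r[T3]=0 [RETRY]
7. LOAD T0 → mem=2 r[T0]=2 [LOAD]
8. LOAD T2 → mem=2 r[T2]=2 [LOAD]
9. CAS T2 → mem=3 r[T2]=2 [OK]
10. CAS T0 → mem=3 r[T0]=2 [RETRY]
11. LOAD T1 → mem=3 r[T1]=3 [LOAD]
12. CAS T1 → mem=4 r[T1]=3 [OK]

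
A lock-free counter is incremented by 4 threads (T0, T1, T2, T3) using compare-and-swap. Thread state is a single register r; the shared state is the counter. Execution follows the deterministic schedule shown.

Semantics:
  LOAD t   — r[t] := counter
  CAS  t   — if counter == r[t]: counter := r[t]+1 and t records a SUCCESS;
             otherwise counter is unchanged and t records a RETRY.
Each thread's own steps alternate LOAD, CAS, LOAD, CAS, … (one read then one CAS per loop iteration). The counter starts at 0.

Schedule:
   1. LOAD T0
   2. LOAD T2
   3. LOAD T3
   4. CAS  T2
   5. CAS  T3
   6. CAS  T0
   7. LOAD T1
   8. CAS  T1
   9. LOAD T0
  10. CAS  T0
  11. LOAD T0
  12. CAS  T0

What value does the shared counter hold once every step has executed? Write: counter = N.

counter = 4

T0 LOAD — after: cnt=0, r=0 — load
T2 LOAD — after: cnt=0, r=0 — load
T3 LOAD — after: cnt=0, r=0 — load
T2 CAS — after: cnt=1, r=0 — ok
T3 CAS — after: cnt=1, r=0 — retry
T0 CAS — after: cnt=1, r=0 — retry
T1 LOAD — after: cnt=1, r=1 — load
T1 CAS — after: cnt=2, r=1 — ok
T0 LOAD — after: cnt=2, r=2 — load
T0 CAS — after: cnt=3, r=2 — ok
T0 LOAD — after: cnt=3, r=3 — load
T0 CAS — after: cnt=4, r=3 — ok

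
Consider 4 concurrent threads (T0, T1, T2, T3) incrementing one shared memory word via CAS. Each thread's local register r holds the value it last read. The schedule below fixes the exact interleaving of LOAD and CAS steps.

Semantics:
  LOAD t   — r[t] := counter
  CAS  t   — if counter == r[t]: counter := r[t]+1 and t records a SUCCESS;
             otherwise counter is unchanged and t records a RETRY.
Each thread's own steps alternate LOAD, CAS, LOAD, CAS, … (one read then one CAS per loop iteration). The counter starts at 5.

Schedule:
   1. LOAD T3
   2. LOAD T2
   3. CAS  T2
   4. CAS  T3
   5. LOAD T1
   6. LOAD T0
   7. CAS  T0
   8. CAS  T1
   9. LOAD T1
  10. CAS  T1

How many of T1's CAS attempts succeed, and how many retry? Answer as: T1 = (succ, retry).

T1 = (1, 1)

   1) LOAD T3:  M=5  r_T3=5
   2) LOAD T2:  M=5  r_T2=5
   3) CAS  T2:  M=6  r_T2=5 ✓
   4) CAS  T3:  M=6  r_T3=5 ✗
   5) LOAD T1:  M=6  r_T1=6
   6) LOAD T0:  M=6  r_T0=6
   7) CAS  T0:  M=7  r_T0=6 ✓
   8) CAS  T1:  M=7  r_T1=6 ✗
   9) LOAD T1:  M=7  r_T1=7
  10) CAS  T1:  M=8  r_T1=7 ✓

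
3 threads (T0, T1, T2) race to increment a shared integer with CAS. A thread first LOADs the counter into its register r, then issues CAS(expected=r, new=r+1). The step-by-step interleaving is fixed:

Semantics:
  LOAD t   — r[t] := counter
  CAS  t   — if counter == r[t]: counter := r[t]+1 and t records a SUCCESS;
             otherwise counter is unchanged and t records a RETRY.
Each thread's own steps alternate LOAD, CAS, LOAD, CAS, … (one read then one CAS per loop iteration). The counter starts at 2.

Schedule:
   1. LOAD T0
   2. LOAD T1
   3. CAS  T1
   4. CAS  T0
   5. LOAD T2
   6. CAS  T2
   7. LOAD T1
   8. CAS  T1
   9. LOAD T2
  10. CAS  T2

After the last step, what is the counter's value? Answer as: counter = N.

step 1: T0 LOAD ⇒ load; ctr=2 reg=2
step 2: T1 LOAD ⇒ load; ctr=2 reg=2
step 3: T1 CAS ⇒ ok; ctr=3 reg=2
step 4: T0 CAS ⇒ retry; ctr=3 reg=2
step 5: T2 LOAD ⇒ load; ctr=3 reg=3
step 6: T2 CAS ⇒ ok; ctr=4 reg=3
step 7: T1 LOAD ⇒ load; ctr=4 reg=4
step 8: T1 CAS ⇒ ok; ctr=5 reg=4
step 9: T2 LOAD ⇒ load; ctr=5 reg=5
step 10: T2 CAS ⇒ ok; ctr=6 reg=5

counter = 6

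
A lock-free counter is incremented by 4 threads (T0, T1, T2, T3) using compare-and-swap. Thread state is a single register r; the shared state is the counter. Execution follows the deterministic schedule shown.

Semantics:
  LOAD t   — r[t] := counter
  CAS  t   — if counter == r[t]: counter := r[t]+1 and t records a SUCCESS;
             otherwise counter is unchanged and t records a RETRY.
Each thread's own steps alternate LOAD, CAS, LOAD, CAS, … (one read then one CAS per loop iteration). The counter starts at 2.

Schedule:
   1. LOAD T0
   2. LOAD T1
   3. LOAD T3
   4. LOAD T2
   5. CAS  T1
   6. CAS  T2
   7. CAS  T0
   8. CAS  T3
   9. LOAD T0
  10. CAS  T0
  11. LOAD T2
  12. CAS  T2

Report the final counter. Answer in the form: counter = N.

[1] T0.load  rd  (counter 2, T0.r 2)
[2] T1.load  rd  (counter 2, T1.r 2)
[3] T3.load  rd  (counter 2, T3.r 2)
[4] T2.load  rd  (counter 2, T2.r 2)
[5] T1.cas  hit  (counter 3, T1.r 2)
[6] T2.cas  miss  (counter 3, T2.r 2)
[7] T0.cas  miss  (counter 3, T0.r 2)
[8] T3.cas  miss  (counter 3, T3.r 2)
[9] T0.load  rd  (counter 3, T0.r 3)
[10] T0.cas  hit  (counter 4, T0.r 3)
[11] T2.load  rd  (counter 4, T2.r 4)
[12] T2.cas  hit  (counter 5, T2.r 4)

counter = 5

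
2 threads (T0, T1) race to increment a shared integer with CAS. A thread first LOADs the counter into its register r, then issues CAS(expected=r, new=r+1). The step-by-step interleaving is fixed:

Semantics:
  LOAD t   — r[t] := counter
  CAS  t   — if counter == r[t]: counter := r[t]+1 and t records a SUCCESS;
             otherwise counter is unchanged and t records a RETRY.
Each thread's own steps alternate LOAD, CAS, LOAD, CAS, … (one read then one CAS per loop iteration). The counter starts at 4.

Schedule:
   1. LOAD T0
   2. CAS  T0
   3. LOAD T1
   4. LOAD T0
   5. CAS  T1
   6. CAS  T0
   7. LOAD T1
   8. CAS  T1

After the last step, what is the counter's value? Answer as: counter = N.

counter = 7

1. LOAD T0 → mem=4 r[T0]=4 [LOAD]
2. CAS T0 → mem=5 r[T0]=4 [OK]
3. LOAD T1 → mem=5 r[T1]=5 [LOAD]
4. LOAD T0 → mem=5 r[T0]=5 [LOAD]
5. CAS T1 → mem=6 r[T1]=5 [OK]
6. CAS T0 → mem=6 r[T0]=5 [RETRY]
7. LOAD T1 → mem=6 r[T1]=6 [LOAD]
8. CAS T1 → mem=7 r[T1]=6 [OK]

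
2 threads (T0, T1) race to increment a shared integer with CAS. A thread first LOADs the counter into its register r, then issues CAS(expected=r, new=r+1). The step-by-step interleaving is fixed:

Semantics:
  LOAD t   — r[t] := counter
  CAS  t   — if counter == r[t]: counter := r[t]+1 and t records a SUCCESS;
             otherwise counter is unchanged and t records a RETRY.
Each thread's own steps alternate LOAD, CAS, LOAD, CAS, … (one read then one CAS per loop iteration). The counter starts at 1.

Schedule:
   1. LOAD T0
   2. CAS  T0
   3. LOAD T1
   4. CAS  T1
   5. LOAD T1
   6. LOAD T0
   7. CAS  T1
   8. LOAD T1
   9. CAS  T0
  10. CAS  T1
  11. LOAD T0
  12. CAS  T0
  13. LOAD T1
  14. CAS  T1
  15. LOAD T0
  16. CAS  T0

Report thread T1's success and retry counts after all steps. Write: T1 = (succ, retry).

T1 = (4, 0)

[1] T0.load  rd  (counter 1, T0.r 1)
[2] T0.cas  hit  (counter 2, T0.r 1)
[3] T1.load  rd  (counter 2, T1.r 2)
[4] T1.cas  hit  (counter 3, T1.r 2)
[5] T1.load  rd  (counter 3, T1.r 3)
[6] T0.load  rd  (counter 3, T0.r 3)
[7] T1.cas  hit  (counter 4, T1.r 3)
[8] T1.load  rd  (counter 4, T1.r 4)
[9] T0.cas  miss  (counter 4, T0.r 3)
[10] T1.cas  hit  (counter 5, T1.r 4)
[11] T0.load  rd  (counter 5, T0.r 5)
[12] T0.cas  hit  (counter 6, T0.r 5)
[13] T1.load  rd  (counter 6, T1.r 6)
[14] T1.cas  hit  (counter 7, T1.r 6)
[15] T0.load  rd  (counter 7, T0.r 7)
[16] T0.cas  hit  (counter 8, T0.r 7)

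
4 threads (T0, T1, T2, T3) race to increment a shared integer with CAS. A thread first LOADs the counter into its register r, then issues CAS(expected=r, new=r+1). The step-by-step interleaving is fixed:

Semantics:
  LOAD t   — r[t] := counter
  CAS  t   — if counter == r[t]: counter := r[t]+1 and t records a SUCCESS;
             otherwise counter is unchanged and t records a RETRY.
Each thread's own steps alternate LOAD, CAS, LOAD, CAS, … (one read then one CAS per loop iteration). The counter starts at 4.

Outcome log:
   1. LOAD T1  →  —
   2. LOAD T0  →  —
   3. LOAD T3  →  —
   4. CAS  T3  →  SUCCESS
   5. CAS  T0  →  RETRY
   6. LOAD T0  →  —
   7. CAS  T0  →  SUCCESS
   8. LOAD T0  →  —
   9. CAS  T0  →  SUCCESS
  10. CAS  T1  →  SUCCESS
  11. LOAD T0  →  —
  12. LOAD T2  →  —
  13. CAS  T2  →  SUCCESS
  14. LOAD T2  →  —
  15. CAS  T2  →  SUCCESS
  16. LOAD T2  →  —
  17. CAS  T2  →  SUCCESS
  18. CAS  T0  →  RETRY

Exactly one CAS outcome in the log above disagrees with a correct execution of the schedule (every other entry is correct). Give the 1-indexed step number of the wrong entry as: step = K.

step = 10

Re-executing:
[1] T1.load  rd  (counter 4, T1.r 4)
[2] T0.load  rd  (counter 4, T0.r 4)
[3] T3.load  rd  (counter 4, T3.r 4)
[4] T3.cas  hit  (counter 5, T3.r 4)
[5] T0.cas  miss  (counter 5, T0.r 4)
[6] T0.load  rd  (counter 5, T0.r 5)
[7] T0.cas  hit  (counter 6, T0.r 5)
[8] T0.load  rd  (counter 6, T0.r 6)
[9] T0.cas  hit  (counter 7, T0.r 6)
[10] T1.cas  miss  (counter 7, T1.r 4)
[11] T0.load  rd  (counter 7, T0.r 7)
[12] T2.load  rd  (counter 7, T2.r 7)
[13] T2.cas  hit  (counter 8, T2.r 7)
[14] T2.load  rd  (counter 8, T2.r 8)
[15] T2.cas  hit  (counter 9, T2.r 8)
[16] T2.load  rd  (counter 9, T2.r 9)
[17] T2.cas  hit  (counter 10, T2.r 9)
[18] T0.cas  miss  (counter 10, T0.r 7)
Flip is step 10.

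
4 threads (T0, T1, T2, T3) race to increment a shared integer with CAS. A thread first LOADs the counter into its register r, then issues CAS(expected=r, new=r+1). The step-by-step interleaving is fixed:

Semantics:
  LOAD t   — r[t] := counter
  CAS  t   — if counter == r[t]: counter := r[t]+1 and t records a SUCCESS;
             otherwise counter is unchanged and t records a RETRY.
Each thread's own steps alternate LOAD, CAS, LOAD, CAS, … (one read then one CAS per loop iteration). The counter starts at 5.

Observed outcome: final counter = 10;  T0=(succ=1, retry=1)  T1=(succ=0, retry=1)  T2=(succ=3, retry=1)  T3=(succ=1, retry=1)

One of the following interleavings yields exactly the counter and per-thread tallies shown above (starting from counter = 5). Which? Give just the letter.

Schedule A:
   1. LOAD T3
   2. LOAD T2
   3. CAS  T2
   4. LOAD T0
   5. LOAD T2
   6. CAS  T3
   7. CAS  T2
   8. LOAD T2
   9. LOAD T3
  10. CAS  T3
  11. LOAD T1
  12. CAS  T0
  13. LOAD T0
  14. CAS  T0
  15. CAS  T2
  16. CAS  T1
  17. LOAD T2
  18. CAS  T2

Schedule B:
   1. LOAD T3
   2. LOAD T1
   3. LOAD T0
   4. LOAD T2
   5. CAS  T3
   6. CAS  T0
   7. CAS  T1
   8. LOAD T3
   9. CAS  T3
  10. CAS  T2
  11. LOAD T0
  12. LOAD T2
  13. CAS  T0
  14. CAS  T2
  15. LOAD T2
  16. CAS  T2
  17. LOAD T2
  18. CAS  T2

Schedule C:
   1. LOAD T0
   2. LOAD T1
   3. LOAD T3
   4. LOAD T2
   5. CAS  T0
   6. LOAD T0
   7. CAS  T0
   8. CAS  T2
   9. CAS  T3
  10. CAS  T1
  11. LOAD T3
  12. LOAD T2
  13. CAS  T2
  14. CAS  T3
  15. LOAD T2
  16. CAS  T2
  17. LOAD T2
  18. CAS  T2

Simulating candidate A:
T3 LOAD — after: cnt=5, r=5 — load
T2 LOAD — after: cnt=5, r=5 — load
T2 CAS — after: cnt=6, r=5 — ok
T0 LOAD — after: cnt=6, r=6 — load
T2 LOAD — after: cnt=6, r=6 — load
T3 CAS — after: cnt=6, r=5 — retry
T2 CAS — after: cnt=7, r=6 — ok
T2 LOAD — after: cnt=7, r=7 — load
T3 LOAD — after: cnt=7, r=7 — load
T3 CAS — after: cnt=8, r=7 — ok
T1 LOAD — after: cnt=8, r=8 — load
T0 CAS — after: cnt=8, r=6 — retry
T0 LOAD — after: cnt=8, r=8 — load
T0 CAS — after: cnt=9, r=8 — ok
T2 CAS — after: cnt=9, r=7 — retry
T1 CAS — after: cnt=9, r=8 — retry
T2 LOAD — after: cnt=9, r=9 — load
T2 CAS — after: cnt=10, r=9 — ok

A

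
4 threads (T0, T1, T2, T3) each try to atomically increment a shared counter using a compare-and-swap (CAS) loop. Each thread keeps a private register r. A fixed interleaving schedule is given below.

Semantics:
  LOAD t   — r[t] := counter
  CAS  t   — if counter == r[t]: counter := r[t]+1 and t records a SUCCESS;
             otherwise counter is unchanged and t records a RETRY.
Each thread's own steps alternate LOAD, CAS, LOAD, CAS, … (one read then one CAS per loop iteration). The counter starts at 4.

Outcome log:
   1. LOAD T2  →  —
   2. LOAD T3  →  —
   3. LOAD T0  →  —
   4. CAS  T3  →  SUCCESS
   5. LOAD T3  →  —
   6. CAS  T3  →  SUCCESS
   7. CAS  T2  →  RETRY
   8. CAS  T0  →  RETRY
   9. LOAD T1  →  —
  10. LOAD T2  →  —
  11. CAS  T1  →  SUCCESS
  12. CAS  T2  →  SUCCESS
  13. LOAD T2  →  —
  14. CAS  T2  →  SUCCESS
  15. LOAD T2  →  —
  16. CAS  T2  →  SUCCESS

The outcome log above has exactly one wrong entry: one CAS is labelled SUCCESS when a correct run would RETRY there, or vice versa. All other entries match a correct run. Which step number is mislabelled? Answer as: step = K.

Correct run:
1. LOAD T2 → mem=4 r[T2]=4 [LOAD]
2. LOAD T3 → mem=4 r[T3]=4 [LOAD]
3. LOAD T0 → mem=4 r[T0]=4 [LOAD]
4. CAS T3 → mem=5 r[T3]=4 [OK]
5. LOAD T3 → mem=5 r[T3]=5 [LOAD]
6. CAS T3 → mem=6 r[T3]=5 [OK]
7. CAS T2 → mem=6 r[T2]=4 [RETRY]
8. CAS T0 → mem=6 r[T0]=4 [RETRY]
9. LOAD T1 → mem=6 r[T1]=6 [LOAD]
10. LOAD T2 → mem=6 r[T2]=6 [LOAD]
11. CAS T1 → mem=7 r[T1]=6 [OK]
12. CAS T2 → mem=7 r[T2]=6 [RETRY]
13. LOAD T2 → mem=7 r[T2]=7 [LOAD]
14. CAS T2 → mem=8 r[T2]=7 [OK]
15. LOAD T2 → mem=8 r[T2]=8 [LOAD]
16. CAS T2 → mem=9 r[T2]=8 [OK]
Flip is step 12.

step = 12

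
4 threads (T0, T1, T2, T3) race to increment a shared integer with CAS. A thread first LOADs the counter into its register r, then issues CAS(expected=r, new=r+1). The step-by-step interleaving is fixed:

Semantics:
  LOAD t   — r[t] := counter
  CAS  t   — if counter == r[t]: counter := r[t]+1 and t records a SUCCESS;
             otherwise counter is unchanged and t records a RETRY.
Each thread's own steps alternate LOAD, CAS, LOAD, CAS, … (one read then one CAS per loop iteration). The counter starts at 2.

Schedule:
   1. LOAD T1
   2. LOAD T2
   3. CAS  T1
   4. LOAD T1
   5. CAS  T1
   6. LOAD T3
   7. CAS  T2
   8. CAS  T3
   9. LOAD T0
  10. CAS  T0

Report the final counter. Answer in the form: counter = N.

counter = 6

#1 T1 reads 2
#2 T2 reads 2
#3 T1 CAS(2→3) writes; counter now 3
#4 T1 reads 3
#5 T1 CAS(3→4) writes; counter now 4
#6 T3 reads 4
#7 T2 CAS(2→3) fails; counter now 4
#8 T3 CAS(4→5) writes; counter now 5
#9 T0 reads 5
#10 T0 CAS(5→6) writes; counter now 6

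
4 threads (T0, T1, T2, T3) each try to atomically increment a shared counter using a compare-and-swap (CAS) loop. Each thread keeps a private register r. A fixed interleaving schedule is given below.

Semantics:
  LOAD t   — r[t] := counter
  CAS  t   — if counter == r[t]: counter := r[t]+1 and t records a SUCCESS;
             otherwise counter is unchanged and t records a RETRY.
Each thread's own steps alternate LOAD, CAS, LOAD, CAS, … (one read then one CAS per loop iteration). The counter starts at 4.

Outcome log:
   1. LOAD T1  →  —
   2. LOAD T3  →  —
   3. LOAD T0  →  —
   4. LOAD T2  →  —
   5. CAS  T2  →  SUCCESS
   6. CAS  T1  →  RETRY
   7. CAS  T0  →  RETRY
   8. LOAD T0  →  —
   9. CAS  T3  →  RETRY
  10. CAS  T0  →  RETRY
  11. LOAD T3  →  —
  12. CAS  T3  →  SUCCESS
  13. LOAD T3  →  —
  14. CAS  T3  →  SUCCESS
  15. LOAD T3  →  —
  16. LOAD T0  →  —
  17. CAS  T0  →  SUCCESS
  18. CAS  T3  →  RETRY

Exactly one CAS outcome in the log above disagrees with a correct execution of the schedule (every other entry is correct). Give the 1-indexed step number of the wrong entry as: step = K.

step = 10

Re-executing:
#1 T1 reads 4
#2 T3 reads 4
#3 T0 reads 4
#4 T2 reads 4
#5 T2 CAS(4→5) writes; counter now 5
#6 T1 CAS(4→5) fails; counter now 5
#7 T0 CAS(4→5) fails; counter now 5
#8 T0 reads 5
#9 T3 CAS(4→5) fails; counter now 5
#10 T0 CAS(5→6) writes; counter now 6
#11 T3 reads 6
#12 T3 CAS(6→7) writes; counter now 7
#13 T3 reads 7
#14 T3 CAS(7→8) writes; counter now 8
#15 T3 reads 8
#16 T0 reads 8
#17 T0 CAS(8→9) writes; counter now 9
#18 T3 CAS(8→9) fails; counter now 9
Mismatch at 10.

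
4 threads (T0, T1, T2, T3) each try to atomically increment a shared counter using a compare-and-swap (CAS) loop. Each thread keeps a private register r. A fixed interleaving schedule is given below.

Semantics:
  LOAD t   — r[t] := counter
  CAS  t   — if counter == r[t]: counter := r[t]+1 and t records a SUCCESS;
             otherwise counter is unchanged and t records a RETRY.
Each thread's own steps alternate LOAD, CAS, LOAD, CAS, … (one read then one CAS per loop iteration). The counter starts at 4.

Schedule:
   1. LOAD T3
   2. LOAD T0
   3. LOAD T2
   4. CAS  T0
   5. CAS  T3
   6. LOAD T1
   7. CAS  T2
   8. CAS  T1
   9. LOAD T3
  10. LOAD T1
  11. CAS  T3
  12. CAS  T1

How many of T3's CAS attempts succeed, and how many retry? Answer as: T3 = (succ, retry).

   1) LOAD T3:  M=4  r_T3=4
   2) LOAD T0:  M=4  r_T0=4
   3) LOAD T2:  M=4  r_T2=4
   4) CAS  T0:  M=5  r_T0=4 ✓
   5) CAS  T3:  M=5  r_T3=4 ✗
   6) LOAD T1:  M=5  r_T1=5
   7) CAS  T2:  M=5  r_T2=4 ✗
   8) CAS  T1:  M=6  r_T1=5 ✓
   9) LOAD T3:  M=6  r_T3=6
  10) LOAD T1:  M=6  r_T1=6
  11) CAS  T3:  M=7  r_T3=6 ✓
  12) CAS  T1:  M=7  r_T1=6 ✗

T3 = (1, 1)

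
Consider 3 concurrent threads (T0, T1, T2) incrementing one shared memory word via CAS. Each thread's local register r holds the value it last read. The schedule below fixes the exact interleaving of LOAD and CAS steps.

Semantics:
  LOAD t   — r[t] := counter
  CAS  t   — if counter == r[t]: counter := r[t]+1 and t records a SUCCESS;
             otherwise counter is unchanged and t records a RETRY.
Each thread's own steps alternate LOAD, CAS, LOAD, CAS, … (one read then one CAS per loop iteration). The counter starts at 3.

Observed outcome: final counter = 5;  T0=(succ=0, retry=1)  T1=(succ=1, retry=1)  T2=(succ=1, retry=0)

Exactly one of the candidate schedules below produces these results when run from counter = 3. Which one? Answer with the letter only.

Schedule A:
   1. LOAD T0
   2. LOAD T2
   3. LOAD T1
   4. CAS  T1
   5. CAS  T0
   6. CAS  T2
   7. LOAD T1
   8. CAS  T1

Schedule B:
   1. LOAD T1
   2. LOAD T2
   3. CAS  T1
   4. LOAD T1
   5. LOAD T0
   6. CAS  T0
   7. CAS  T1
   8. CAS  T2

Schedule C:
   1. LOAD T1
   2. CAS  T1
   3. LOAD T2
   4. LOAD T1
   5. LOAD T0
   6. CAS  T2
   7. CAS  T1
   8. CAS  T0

C

Run C:
[1] T1.load  rd  (counter 3, T1.r 3)
[2] T1.cas  hit  (counter 4, T1.r 3)
[3] T2.load  rd  (counter 4, T2.r 4)
[4] T1.load  rd  (counter 4, T1.r 4)
[5] T0.load  rd  (counter 4, T0.r 4)
[6] T2.cas  hit  (counter 5, T2.r 4)
[7] T1.cas  miss  (counter 5, T1.r 4)
[8] T0.cas  miss  (counter 5, T0.r 4)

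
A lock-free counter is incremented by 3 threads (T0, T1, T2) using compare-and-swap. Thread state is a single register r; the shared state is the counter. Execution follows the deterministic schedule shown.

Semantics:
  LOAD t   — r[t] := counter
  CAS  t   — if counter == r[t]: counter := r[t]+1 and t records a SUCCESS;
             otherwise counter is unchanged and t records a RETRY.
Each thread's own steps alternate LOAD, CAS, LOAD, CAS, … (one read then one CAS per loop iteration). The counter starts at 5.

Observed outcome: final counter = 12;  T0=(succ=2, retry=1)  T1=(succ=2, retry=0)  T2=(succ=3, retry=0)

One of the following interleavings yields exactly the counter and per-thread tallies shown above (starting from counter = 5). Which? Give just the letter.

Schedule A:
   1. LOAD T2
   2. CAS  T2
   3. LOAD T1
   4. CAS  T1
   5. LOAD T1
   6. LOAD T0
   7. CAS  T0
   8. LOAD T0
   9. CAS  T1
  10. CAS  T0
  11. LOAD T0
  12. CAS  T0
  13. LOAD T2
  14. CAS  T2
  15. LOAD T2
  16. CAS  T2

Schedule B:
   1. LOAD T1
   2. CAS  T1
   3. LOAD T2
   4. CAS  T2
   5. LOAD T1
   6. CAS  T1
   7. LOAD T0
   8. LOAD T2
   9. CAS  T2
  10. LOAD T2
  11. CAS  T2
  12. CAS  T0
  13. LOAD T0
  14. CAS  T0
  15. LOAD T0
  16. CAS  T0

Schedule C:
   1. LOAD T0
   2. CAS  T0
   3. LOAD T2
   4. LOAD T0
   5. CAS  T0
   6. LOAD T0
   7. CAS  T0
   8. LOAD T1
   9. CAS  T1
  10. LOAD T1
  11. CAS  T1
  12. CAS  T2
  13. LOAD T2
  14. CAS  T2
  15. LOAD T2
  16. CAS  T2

Simulating candidate B:
   1) LOAD T1:  M=5  r_T1=5
   2) CAS  T1:  M=6  r_T1=5 ✓
   3) LOAD T2:  M=6  r_T2=6
   4) CAS  T2:  M=7  r_T2=6 ✓
   5) LOAD T1:  M=7  r_T1=7
   6) CAS  T1:  M=8  r_T1=7 ✓
   7) LOAD T0:  M=8  r_T0=8
   8) LOAD T2:  M=8  r_T2=8
   9) CAS  T2:  M=9  r_T2=8 ✓
  10) LOAD T2:  M=9  r_T2=9
  11) CAS  T2:  M=10  r_T2=9 ✓
  12) CAS  T0:  M=10  r_T0=8 ✗
  13) LOAD T0:  M=10  r_T0=10
  14) CAS  T0:  M=11  r_T0=10 ✓
  15) LOAD T0:  M=11  r_T0=11
  16) CAS  T0:  M=12  r_T0=11 ✓

B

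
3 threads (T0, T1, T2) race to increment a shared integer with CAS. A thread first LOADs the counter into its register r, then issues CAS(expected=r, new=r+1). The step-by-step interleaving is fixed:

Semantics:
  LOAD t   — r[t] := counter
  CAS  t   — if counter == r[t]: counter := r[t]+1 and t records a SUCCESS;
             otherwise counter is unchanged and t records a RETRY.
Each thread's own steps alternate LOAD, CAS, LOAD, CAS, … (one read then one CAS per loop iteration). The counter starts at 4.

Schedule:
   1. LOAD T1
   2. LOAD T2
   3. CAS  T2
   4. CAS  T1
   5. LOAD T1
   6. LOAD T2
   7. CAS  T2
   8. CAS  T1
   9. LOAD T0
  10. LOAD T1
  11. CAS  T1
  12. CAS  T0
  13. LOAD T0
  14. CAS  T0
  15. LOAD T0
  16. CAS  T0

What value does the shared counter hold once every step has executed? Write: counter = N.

T1 LOAD — after: cnt=4, r=4 — load
T2 LOAD — after: cnt=4, r=4 — load
T2 CAS — after: cnt=5, r=4 — ok
T1 CAS — after: cnt=5, r=4 — retry
T1 LOAD — after: cnt=5, r=5 — load
T2 LOAD — after: cnt=5, r=5 — load
T2 CAS — after: cnt=6, r=5 — ok
T1 CAS — after: cnt=6, r=5 — retry
T0 LOAD — after: cnt=6, r=6 — load
T1 LOAD — after: cnt=6, r=6 — load
T1 CAS — after: cnt=7, r=6 — ok
T0 CAS — after: cnt=7, r=6 — retry
T0 LOAD — after: cnt=7, r=7 — load
T0 CAS — after: cnt=8, r=7 — ok
T0 LOAD — after: cnt=8, r=8 — load
T0 CAS — after: cnt=9, r=8 — ok

counter = 9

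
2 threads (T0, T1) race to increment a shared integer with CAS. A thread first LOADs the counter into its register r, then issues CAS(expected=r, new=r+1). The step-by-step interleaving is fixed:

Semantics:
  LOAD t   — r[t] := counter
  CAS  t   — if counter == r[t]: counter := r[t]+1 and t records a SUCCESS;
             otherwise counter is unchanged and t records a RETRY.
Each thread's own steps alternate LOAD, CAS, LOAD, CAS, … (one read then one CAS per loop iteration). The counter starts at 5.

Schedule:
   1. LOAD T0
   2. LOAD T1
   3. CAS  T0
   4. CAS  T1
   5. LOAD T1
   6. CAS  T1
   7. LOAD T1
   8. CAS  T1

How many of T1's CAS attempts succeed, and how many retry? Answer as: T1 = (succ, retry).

T1 = (2, 1)

T0 LOAD — after: cnt=5, r=5 — load
T1 LOAD — after: cnt=5, r=5 — load
T0 CAS — after: cnt=6, r=5 — ok
T1 CAS — after: cnt=6, r=5 — retry
T1 LOAD — after: cnt=6, r=6 — load
T1 CAS — after: cnt=7, r=6 — ok
T1 LOAD — after: cnt=7, r=7 — load
T1 CAS — after: cnt=8, r=7 — ok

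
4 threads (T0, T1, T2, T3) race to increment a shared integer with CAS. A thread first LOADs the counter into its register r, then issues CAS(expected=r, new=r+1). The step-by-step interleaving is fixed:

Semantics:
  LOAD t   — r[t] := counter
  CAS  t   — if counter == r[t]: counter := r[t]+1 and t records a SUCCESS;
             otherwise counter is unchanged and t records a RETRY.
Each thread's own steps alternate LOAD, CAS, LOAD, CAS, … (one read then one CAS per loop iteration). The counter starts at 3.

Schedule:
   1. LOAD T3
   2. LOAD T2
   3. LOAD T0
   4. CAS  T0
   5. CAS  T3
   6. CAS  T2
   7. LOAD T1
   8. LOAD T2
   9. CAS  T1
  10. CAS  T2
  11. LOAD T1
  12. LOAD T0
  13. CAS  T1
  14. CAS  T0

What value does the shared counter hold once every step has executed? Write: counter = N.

counter = 6

T3 LOAD — after: cnt=3, r=3 — load
T2 LOAD — after: cnt=3, r=3 — load
T0 LOAD — after: cnt=3, r=3 — load
T0 CAS — after: cnt=4, r=3 — ok
T3 CAS — after: cnt=4, r=3 — retry
T2 CAS — after: cnt=4, r=3 — retry
T1 LOAD — after: cnt=4, r=4 — load
T2 LOAD — after: cnt=4, r=4 — load
T1 CAS — after: cnt=5, r=4 — ok
T2 CAS — after: cnt=5, r=4 — retry
T1 LOAD — after: cnt=5, r=5 — load
T0 LOAD — after: cnt=5, r=5 — load
T1 CAS — after: cnt=6, r=5 — ok
T0 CAS — after: cnt=6, r=5 — retry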